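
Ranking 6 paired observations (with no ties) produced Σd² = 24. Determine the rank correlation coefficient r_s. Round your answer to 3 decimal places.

0.314

ρ = 1 − 6Σd² / [n(n²−1)] = 1 − 6×24 / (6×35)
  = 1 − 144/210 = 1 − 0.6857 ≈ 0.314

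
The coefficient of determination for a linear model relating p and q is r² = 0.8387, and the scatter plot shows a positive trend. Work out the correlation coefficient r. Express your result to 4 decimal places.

0.9158

|r| = √0.8387 = 0.9158
The association is positive, so r = 0.9158.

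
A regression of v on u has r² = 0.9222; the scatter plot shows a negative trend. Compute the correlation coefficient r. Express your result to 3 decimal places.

|r| = √0.9222 = 0.960
The association is negative, so r = −0.960.

-0.960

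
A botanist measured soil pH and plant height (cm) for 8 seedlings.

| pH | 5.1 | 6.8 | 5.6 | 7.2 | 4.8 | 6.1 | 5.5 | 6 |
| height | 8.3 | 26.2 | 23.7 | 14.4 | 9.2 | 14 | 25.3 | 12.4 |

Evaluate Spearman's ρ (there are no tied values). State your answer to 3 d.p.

0.524

Rank pH: 2, 7, 4, 8, 1, 6, 3, 5
Rank height: 1, 8, 6, 5, 2, 4, 7, 3
d = rank(pH) − rank(height): 1, -1, -2, 3, -1, 2, -4, 2; Σd² = 40
ρ = 1 − 6Σd² / [n(n²−1)] = 1 − 6×40 / (8×63) = 1 − 240/504 ≈ 0.524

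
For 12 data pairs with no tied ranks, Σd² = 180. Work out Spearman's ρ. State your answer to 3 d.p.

0.371

ρ = 1 − 6Σd² / [n(n²−1)] = 1 − 6×180 / (12×143)
  = 1 − 1080/1716 = 1 − 0.6294 ≈ 0.371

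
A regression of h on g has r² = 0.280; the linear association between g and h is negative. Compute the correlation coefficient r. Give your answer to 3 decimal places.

-0.529

|r| = √0.280 = 0.529
The association is negative, so r = −0.529.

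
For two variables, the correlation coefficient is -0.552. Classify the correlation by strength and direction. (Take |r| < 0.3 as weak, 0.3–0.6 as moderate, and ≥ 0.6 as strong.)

moderate negative

r = -0.552 < 0 so the relationship is negative.
|r| = 0.552, which falls in the moderate range.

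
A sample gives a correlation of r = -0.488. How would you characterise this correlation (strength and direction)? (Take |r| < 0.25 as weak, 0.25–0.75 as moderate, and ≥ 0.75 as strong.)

moderate negative

r = -0.488 < 0 so the relationship is negative.
|r| = 0.488, which falls in the moderate range.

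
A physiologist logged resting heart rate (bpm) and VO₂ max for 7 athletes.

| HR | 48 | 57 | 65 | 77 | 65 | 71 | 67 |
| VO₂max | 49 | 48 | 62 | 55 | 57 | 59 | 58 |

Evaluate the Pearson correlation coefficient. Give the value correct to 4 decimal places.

n = 7, Σx = 450, Σy = 388, Σx² = 29462, Σy² = 21668, Σxy = 25133
nΣxy − ΣxΣy = 175931 − 174600 = 1331
nΣx² − (Σx)² = 206234 − 202500 = 3734; nΣy² − (Σy)² = 151676 − 150544 = 1132
r = 1331 / √(3734 × 1132) = 1331 / 2055.9397 ≈ 0.6474

0.6474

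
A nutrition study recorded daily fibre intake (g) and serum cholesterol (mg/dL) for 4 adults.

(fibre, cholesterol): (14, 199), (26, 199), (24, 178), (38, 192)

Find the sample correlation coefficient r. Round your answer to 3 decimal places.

n = 4, Σx = 102, Σy = 768, Σx² = 2892, Σy² = 147750, Σxy = 19528
nΣxy − ΣxΣy = 78112 − 78336 = -224
nΣx² − (Σx)² = 11568 − 10404 = 1164; nΣy² − (Σy)² = 591000 − 589824 = 1176
r = -224 / √(1164 × 1176) = -224 / 1169.9846 ≈ -0.191

-0.191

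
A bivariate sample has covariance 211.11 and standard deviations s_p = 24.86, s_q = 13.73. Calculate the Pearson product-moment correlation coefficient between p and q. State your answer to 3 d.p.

r = Cov(p,q) / (s_p · s_q) = 211.11 / (24.86 × 13.73)
  = 211.11 / 341.3278 ≈ 0.618

0.618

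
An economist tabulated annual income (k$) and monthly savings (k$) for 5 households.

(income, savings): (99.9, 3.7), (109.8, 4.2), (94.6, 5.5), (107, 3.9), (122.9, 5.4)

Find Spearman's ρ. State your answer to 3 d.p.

Rank income: 2, 4, 1, 3, 5
Rank savings: 1, 3, 5, 2, 4
d = rank(income) − rank(savings): 1, 1, -4, 1, 1; Σd² = 20
ρ = 1 − 6Σd² / [n(n²−1)] = 1 − 6×20 / (5×24) = 1 − 120/120 ≈ 0.000

0.000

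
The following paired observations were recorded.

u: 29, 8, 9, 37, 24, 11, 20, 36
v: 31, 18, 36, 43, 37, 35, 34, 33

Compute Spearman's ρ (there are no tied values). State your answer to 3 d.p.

Rank u: 6, 1, 2, 8, 5, 3, 4, 7
Rank v: 2, 1, 6, 8, 7, 5, 4, 3
d = rank(u) − rank(v): 4, 0, -4, 0, -2, -2, 0, 4; Σd² = 56
ρ = 1 − 6Σd² / [n(n²−1)] = 1 − 6×56 / (8×63) = 1 − 336/504 ≈ 0.333

0.333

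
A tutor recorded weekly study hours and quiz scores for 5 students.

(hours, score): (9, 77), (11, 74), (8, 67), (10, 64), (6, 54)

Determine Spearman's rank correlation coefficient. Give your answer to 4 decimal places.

Rank hours: 3, 5, 2, 4, 1
Rank score: 5, 4, 3, 2, 1
d = rank(hours) − rank(score): -2, 1, -1, 2, 0; Σd² = 10
ρ = 1 − 6Σd² / [n(n²−1)] = 1 − 6×10 / (5×24) = 1 − 60/120 ≈ 0.5000

0.5000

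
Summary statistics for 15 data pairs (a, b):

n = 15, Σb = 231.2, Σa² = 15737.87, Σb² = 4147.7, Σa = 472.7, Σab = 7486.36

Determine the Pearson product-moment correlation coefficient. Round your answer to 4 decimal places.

r = (nΣab − ΣaΣb) / √[(nΣa² − (Σa)²)(nΣb² − (Σb)²)]
Numerator: 15×7486.36 − 472.7×231.2 = 3007.16
Denominator: √[(236068.05 − 223445.29)(62215.5 − 53453.44)] = √[12622.76 × 8762.06] = 10516.7191
r = 3007.16 / 10516.7191 ≈ 0.2859

0.2859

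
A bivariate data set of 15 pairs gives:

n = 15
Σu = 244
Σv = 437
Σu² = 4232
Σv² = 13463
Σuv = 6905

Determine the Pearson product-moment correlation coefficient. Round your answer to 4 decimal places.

-0.4640

r = (nΣuv − ΣuΣv) / √[(nΣu² − (Σu)²)(nΣv² − (Σv)²)]
Numerator: 15×6905 − 244×437 = -3053
Denominator: √[(63480 − 59536)(201945 − 190969)] = √[3944 × 10976] = 6579.4638
r = -3053 / 6579.4638 ≈ -0.4640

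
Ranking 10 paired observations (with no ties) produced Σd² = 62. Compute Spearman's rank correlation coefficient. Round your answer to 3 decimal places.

ρ = 1 − 6Σd² / [n(n²−1)] = 1 − 6×62 / (10×99)
  = 1 − 372/990 = 1 − 0.3758 ≈ 0.624

0.624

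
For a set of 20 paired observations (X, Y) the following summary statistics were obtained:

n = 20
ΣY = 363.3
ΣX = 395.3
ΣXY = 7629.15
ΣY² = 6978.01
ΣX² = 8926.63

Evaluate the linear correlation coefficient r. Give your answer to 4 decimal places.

0.6907

r = (nΣXY − ΣXΣY) / √[(nΣX² − (ΣX)²)(nΣY² − (ΣY)²)]
Numerator: 20×7629.15 − 395.3×363.3 = 8970.51
Denominator: √[(178532.6 − 156262.09)(139560.2 − 131986.89)] = √[22270.51 × 7573.31] = 12986.9733
r = 8970.51 / 12986.9733 ≈ 0.6907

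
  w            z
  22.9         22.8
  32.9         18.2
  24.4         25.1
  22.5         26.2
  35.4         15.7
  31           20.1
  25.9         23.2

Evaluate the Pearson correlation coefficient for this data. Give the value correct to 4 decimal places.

-0.9525

n = 7, Σw = 195, Σz = 151.3, Σw² = 5593.4, Σz² = 3356.27, Σwz = 4102.6
nΣwz − ΣwΣz = 28718.2 − 29503.5 = -785.3
nΣw² − (Σw)² = 39153.8 − 38025 = 1128.8; nΣz² − (Σz)² = 23493.89 − 22891.69 = 602.2
r = -785.3 / √(1128.8 × 602.2) = -785.3 / 824.4776 ≈ -0.9525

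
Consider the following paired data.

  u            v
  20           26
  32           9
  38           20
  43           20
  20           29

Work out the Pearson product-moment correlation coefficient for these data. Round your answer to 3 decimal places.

n = 5, Σu = 153, Σv = 104, Σu² = 5117, Σv² = 2398, Σuv = 3008
nΣuv − ΣuΣv = 15040 − 15912 = -872
nΣu² − (Σu)² = 25585 − 23409 = 2176; nΣv² − (Σv)² = 11990 − 10816 = 1174
r = -872 / √(2176 × 1174) = -872 / 1598.3191 ≈ -0.546

-0.546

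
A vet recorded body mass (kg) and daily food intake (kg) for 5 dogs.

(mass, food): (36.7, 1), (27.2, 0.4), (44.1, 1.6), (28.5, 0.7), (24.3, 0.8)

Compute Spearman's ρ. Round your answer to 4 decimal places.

0.7000

Rank mass: 4, 2, 5, 3, 1
Rank food: 4, 1, 5, 2, 3
d = rank(mass) − rank(food): 0, 1, 0, 1, -2; Σd² = 6
ρ = 1 − 6Σd² / [n(n²−1)] = 1 − 6×6 / (5×24) = 1 − 36/120 ≈ 0.7000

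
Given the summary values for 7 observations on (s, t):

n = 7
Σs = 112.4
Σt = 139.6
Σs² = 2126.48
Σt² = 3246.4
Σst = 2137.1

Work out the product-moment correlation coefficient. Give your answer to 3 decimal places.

-0.271

r = (nΣst − ΣsΣt) / √[(nΣs² − (Σs)²)(nΣt² − (Σt)²)]
Numerator: 7×2137.1 − 112.4×139.6 = -731.34
Denominator: √[(14885.36 − 12633.76)(22724.8 − 19488.16)] = √[2251.6 × 3236.64] = 2699.5590
r = -731.34 / 2699.5590 ≈ -0.271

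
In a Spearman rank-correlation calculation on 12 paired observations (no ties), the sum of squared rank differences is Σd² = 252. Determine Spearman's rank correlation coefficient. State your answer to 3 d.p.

0.119

ρ = 1 − 6Σd² / [n(n²−1)] = 1 − 6×252 / (12×143)
  = 1 − 1512/1716 = 1 − 0.8811 ≈ 0.119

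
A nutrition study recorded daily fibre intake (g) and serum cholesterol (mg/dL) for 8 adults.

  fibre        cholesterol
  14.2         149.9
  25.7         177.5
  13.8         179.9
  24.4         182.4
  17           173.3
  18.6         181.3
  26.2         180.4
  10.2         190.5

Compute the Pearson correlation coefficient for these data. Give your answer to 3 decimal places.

0.116

n = 8, Σx = 150.1, Σy = 1415.2, Σx² = 3073.37, Σy² = 251347.02, Σxy = 26611.37
nΣxy − ΣxΣy = 212890.96 − 212421.52 = 469.44
nΣx² − (Σx)² = 24586.96 − 22530.01 = 2056.95; nΣy² − (Σy)² = 2010776.16 − 2002791.04 = 7985.12
r = 469.44 / √(2056.95 × 7985.12) = 469.44 / 4052.7759 ≈ 0.116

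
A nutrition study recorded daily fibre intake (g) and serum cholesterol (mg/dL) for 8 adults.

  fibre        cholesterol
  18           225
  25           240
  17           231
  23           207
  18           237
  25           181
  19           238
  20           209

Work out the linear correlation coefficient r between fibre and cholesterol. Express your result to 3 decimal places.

n = 8, Σx = 165, Σy = 1768, Σx² = 3477, Σy² = 393690, Σxy = 36231
nΣxy − ΣxΣy = 289848 − 291720 = -1872
nΣx² − (Σx)² = 27816 − 27225 = 591; nΣy² − (Σy)² = 3149520 − 3125824 = 23696
r = -1872 / √(591 × 23696) = -1872 / 3742.2368 ≈ -0.500

-0.500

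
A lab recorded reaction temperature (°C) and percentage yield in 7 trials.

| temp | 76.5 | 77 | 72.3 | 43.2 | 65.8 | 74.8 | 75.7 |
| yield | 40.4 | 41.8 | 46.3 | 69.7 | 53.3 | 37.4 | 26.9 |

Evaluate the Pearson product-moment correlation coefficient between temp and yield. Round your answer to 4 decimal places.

-0.8984

n = 7, Σx = 485.3, Σy = 315.8, Σx² = 34529.95, Σy² = 15344.44, Σxy = 21008.72
nΣxy − ΣxΣy = 147061.04 − 153257.74 = -6196.7
nΣx² − (Σx)² = 241709.65 − 235516.09 = 6193.56; nΣy² − (Σy)² = 107411.08 − 99729.64 = 7681.44
r = -6196.7 / √(6193.56 × 7681.44) = -6196.7 / 6897.4966 ≈ -0.8984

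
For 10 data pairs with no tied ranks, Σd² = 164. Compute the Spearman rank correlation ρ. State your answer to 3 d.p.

ρ = 1 − 6Σd² / [n(n²−1)] = 1 − 6×164 / (10×99)
  = 1 − 984/990 = 1 − 0.9939 ≈ 0.006

0.006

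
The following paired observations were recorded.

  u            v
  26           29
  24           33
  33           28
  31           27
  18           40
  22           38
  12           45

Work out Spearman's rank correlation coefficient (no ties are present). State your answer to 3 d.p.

-0.964

Rank u: 5, 4, 7, 6, 2, 3, 1
Rank v: 3, 4, 2, 1, 6, 5, 7
d = rank(u) − rank(v): 2, 0, 5, 5, -4, -2, -6; Σd² = 110
ρ = 1 − 6Σd² / [n(n²−1)] = 1 − 6×110 / (7×48) = 1 − 660/336 ≈ -0.964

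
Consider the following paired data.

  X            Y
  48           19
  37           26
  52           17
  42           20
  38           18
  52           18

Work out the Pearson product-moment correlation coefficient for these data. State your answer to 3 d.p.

n = 6, ΣX = 269, ΣY = 118, ΣX² = 12289, ΣY² = 2374, ΣXY = 5218
nΣXY − ΣXΣY = 31308 − 31742 = -434
nΣX² − (ΣX)² = 73734 − 72361 = 1373; nΣY² − (ΣY)² = 14244 − 13924 = 320
r = -434 / √(1373 × 320) = -434 / 662.8424 ≈ -0.655

-0.655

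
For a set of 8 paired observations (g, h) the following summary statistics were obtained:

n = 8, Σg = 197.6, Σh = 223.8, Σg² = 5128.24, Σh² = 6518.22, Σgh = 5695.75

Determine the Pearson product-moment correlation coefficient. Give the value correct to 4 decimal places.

r = (nΣgh − ΣgΣh) / √[(nΣg² − (Σg)²)(nΣh² − (Σh)²)]
Numerator: 8×5695.75 − 197.6×223.8 = 1343.12
Denominator: √[(41025.92 − 39045.76)(52145.76 − 50086.44)] = √[1980.16 × 2059.32] = 2019.3521
r = 1343.12 / 2019.3521 ≈ 0.6651

0.6651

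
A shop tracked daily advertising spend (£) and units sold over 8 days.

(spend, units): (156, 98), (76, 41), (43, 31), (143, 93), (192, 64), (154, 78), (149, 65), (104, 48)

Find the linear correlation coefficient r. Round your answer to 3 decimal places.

0.748

n = 8, Σx = 1017, Σy = 518, Σx² = 146007, Σy² = 37604, Σxy = 72013
nΣxy − ΣxΣy = 576104 − 526806 = 49298
nΣx² − (Σx)² = 1168056 − 1034289 = 133767; nΣy² − (Σy)² = 300832 − 268324 = 32508
r = 49298 / √(133767 × 32508) = 49298 / 65943.1394 ≈ 0.748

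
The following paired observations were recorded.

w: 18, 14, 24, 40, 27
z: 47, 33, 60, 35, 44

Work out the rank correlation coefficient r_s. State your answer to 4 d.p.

0.1000

Rank w: 2, 1, 3, 5, 4
Rank z: 4, 1, 5, 2, 3
d = rank(w) − rank(z): -2, 0, -2, 3, 1; Σd² = 18
ρ = 1 − 6Σd² / [n(n²−1)] = 1 − 6×18 / (5×24) = 1 − 108/120 ≈ 0.1000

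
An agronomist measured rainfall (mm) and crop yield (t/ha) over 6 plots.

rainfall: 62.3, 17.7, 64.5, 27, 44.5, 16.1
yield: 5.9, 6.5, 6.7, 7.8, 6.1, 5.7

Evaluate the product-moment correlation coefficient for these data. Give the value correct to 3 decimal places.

n = 6, Σx = 232.1, Σy = 38.7, Σx² = 11323.29, Σy² = 252.49, Σxy = 1488.59
nΣxy − ΣxΣy = 8931.54 − 8982.27 = -50.73
nΣx² − (Σx)² = 67939.74 − 53870.41 = 14069.33; nΣy² − (Σy)² = 1514.94 − 1497.69 = 17.25
r = -50.73 / √(14069.33 × 17.25) = -50.73 / 492.6418 ≈ -0.103

-0.103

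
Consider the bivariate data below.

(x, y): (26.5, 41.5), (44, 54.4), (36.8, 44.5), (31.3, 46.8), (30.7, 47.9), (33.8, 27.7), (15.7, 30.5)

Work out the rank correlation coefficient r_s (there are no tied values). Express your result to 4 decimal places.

0.4286

Rank x: 2, 7, 6, 4, 3, 5, 1
Rank y: 3, 7, 4, 5, 6, 1, 2
d = rank(x) − rank(y): -1, 0, 2, -1, -3, 4, -1; Σd² = 32
ρ = 1 − 6Σd² / [n(n²−1)] = 1 − 6×32 / (7×48) = 1 − 192/336 ≈ 0.4286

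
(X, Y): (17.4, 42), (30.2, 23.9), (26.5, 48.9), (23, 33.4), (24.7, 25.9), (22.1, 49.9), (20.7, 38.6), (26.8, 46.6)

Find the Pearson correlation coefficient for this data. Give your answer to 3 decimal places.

-0.320

n = 8, ΣX = 191.4, ΣY = 309.2, ΣX² = 4691.28, ΣY² = 12664.32, ΣXY = 7307.05
nΣXY − ΣXΣY = 58456.4 − 59180.88 = -724.48
nΣX² − (ΣX)² = 37530.24 − 36633.96 = 896.28; nΣY² − (ΣY)² = 101314.56 − 95604.64 = 5709.92
r = -724.48 / √(896.28 × 5709.92) = -724.48 / 2262.2306 ≈ -0.320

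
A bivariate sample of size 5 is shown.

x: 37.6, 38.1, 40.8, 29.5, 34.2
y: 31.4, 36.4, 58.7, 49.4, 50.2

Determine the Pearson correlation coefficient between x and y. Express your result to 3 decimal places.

-0.063

n = 5, Σx = 180.2, Σy = 226.1, Σx² = 6569.9, Σy² = 10717.01, Σxy = 8136.58
nΣxy − ΣxΣy = 40682.9 − 40743.22 = -60.32
nΣx² − (Σx)² = 32849.5 − 32472.04 = 377.46; nΣy² − (Σy)² = 53585.05 − 51121.21 = 2463.84
r = -60.32 / √(377.46 × 2463.84) = -60.32 / 964.3656 ≈ -0.063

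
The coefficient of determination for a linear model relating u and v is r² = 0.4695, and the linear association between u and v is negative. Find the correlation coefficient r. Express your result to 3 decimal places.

|r| = √0.4695 = 0.685
The association is negative, so r = −0.685.

-0.685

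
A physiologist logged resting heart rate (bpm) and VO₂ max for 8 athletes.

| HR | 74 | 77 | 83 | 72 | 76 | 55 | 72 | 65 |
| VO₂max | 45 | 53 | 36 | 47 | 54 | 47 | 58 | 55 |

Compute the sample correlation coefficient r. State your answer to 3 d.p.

-0.282

n = 8, Σx = 574, Σy = 395, Σx² = 41688, Σy² = 19853, Σxy = 28223
nΣxy − ΣxΣy = 225784 − 226730 = -946
nΣx² − (Σx)² = 333504 − 329476 = 4028; nΣy² − (Σy)² = 158824 − 156025 = 2799
r = -946 / √(4028 × 2799) = -946 / 3357.7332 ≈ -0.282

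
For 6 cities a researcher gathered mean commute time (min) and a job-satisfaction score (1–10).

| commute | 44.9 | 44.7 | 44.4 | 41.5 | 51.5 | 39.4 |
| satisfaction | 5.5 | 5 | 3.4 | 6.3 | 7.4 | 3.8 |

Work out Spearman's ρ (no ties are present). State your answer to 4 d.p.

0.5429

Rank commute: 5, 4, 3, 2, 6, 1
Rank satisfaction: 4, 3, 1, 5, 6, 2
d = rank(commute) − rank(satisfaction): 1, 1, 2, -3, 0, -1; Σd² = 16
ρ = 1 − 6Σd² / [n(n²−1)] = 1 − 6×16 / (6×35) = 1 − 96/210 ≈ 0.5429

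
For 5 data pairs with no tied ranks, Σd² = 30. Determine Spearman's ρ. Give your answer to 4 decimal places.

-0.5000

ρ = 1 − 6Σd² / [n(n²−1)] = 1 − 6×30 / (5×24)
  = 1 − 180/120 = 1 − 1.50000 ≈ -0.5000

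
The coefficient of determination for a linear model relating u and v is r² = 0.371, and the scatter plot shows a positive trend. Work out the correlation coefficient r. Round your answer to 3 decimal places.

0.609

|r| = √0.371 = 0.609
The association is positive, so r = 0.609.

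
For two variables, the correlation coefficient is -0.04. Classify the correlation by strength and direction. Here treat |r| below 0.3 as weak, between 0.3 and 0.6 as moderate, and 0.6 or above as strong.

weak negative

r = -0.04 < 0 so the relationship is negative.
|r| = 0.04, which falls in the weak range.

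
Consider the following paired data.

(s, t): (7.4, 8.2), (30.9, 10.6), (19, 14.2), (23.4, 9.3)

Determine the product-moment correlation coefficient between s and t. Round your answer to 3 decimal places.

n = 4, Σs = 80.7, Σt = 42.3, Σs² = 1918.13, Σt² = 467.73, Σst = 875.64
nΣst − ΣsΣt = 3502.56 − 3413.61 = 88.95
nΣs² − (Σs)² = 7672.52 − 6512.49 = 1160.03; nΣt² − (Σt)² = 1870.92 − 1789.29 = 81.63
r = 88.95 / √(1160.03 × 81.63) = 88.95 / 307.7227 ≈ 0.289

0.289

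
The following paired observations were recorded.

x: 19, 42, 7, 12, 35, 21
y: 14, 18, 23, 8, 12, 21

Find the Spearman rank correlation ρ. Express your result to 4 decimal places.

-0.1429

Rank x: 3, 6, 1, 2, 5, 4
Rank y: 3, 4, 6, 1, 2, 5
d = rank(x) − rank(y): 0, 2, -5, 1, 3, -1; Σd² = 40
ρ = 1 − 6Σd² / [n(n²−1)] = 1 − 6×40 / (6×35) = 1 − 240/210 ≈ -0.1429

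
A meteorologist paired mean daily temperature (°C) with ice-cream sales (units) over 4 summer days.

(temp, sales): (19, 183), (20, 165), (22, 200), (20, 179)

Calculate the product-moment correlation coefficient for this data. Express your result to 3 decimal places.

n = 4, Σx = 81, Σy = 727, Σx² = 1645, Σy² = 132755, Σxy = 14757
nΣxy − ΣxΣy = 59028 − 58887 = 141
nΣx² − (Σx)² = 6580 − 6561 = 19; nΣy² − (Σy)² = 531020 − 528529 = 2491
r = 141 / √(19 × 2491) = 141 / 217.5523 ≈ 0.648

0.648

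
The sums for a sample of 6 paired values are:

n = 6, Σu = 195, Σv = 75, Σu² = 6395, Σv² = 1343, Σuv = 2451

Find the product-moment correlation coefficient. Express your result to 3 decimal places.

r = (nΣuv − ΣuΣv) / √[(nΣu² − (Σu)²)(nΣv² − (Σv)²)]
Numerator: 6×2451 − 195×75 = 81
Denominator: √[(38370 − 38025)(8058 − 5625)] = √[345 × 2433] = 916.1796
r = 81 / 916.1796 ≈ 0.088

0.088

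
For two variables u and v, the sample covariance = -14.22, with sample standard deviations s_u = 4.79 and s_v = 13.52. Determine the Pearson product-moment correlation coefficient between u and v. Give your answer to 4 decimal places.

r = Cov(u,v) / (s_u · s_v) = -14.22 / (4.79 × 13.52)
  = -14.22 / 64.7608 ≈ -0.2196

-0.2196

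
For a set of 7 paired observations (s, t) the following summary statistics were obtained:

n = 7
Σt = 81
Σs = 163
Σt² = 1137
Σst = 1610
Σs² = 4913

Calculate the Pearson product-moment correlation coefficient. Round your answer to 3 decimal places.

r = (nΣst − ΣsΣt) / √[(nΣs² − (Σs)²)(nΣt² − (Σt)²)]
Numerator: 7×1610 − 163×81 = -1933
Denominator: √[(34391 − 26569)(7959 − 6561)] = √[7822 × 1398] = 3306.8347
r = -1933 / 3306.8347 ≈ -0.585

-0.585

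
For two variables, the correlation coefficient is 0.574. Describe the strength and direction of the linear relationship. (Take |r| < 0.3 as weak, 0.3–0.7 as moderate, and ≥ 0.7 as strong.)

r = 0.574 > 0 so the relationship is positive.
|r| = 0.574, which falls in the moderate range.

moderate positive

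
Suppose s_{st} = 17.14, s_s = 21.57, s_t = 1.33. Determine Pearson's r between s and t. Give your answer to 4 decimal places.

0.5975

r = Cov(s,t) / (s_s · s_t) = 17.14 / (21.57 × 1.33)
  = 17.14 / 28.6881 ≈ 0.5975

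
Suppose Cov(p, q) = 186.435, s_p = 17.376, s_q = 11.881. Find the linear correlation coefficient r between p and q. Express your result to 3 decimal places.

r = Cov(p,q) / (s_p · s_q) = 186.435 / (17.376 × 11.881)
  = 186.435 / 206.4443 ≈ 0.903

0.903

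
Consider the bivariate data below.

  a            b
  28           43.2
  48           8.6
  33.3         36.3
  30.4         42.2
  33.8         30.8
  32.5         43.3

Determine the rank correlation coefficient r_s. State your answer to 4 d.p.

-0.8286

Rank a: 1, 6, 4, 2, 5, 3
Rank b: 5, 1, 3, 4, 2, 6
d = rank(a) − rank(b): -4, 5, 1, -2, 3, -3; Σd² = 64
ρ = 1 − 6Σd² / [n(n²−1)] = 1 − 6×64 / (6×35) = 1 − 384/210 ≈ -0.8286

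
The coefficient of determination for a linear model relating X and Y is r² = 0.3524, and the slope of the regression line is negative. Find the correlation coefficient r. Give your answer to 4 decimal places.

|r| = √0.3524 = 0.5936
The association is negative, so r = −0.5936.

-0.5936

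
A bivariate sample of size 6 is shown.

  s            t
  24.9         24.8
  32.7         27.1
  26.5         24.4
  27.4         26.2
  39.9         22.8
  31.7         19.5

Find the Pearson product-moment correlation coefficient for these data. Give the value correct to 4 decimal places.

-0.3048

n = 6, Σs = 183.1, Σt = 144.8, Σs² = 5739.21, Σt² = 3531.34, Σst = 4396.04
nΣst − ΣsΣt = 26376.24 − 26512.88 = -136.64
nΣs² − (Σs)² = 34435.26 − 33525.61 = 909.65; nΣt² − (Σt)² = 21188.04 − 20967.04 = 221
r = -136.64 / √(909.65 × 221) = -136.64 / 448.3666 ≈ -0.3048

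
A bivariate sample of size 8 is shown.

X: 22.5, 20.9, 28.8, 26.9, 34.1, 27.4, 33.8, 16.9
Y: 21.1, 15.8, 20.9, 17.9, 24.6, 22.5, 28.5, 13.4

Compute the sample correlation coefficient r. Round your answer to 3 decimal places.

0.892

n = 8, ΣX = 211.3, ΣY = 164.7, ΣX² = 5837.73, ΣY² = 3555.29, ΣXY = 4533.52
nΣXY − ΣXΣY = 36268.16 − 34801.11 = 1467.05
nΣX² − (ΣX)² = 46701.84 − 44647.69 = 2054.15; nΣY² − (ΣY)² = 28442.32 − 27126.09 = 1316.23
r = 1467.05 / √(2054.15 × 1316.23) = 1467.05 / 1644.3035 ≈ 0.892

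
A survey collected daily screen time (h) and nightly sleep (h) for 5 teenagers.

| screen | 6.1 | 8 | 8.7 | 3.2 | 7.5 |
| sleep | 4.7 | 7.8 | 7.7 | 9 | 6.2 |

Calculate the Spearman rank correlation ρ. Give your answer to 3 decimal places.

Rank screen: 2, 4, 5, 1, 3
Rank sleep: 1, 4, 3, 5, 2
d = rank(screen) − rank(sleep): 1, 0, 2, -4, 1; Σd² = 22
ρ = 1 − 6Σd² / [n(n²−1)] = 1 − 6×22 / (5×24) = 1 − 132/120 ≈ -0.100

-0.100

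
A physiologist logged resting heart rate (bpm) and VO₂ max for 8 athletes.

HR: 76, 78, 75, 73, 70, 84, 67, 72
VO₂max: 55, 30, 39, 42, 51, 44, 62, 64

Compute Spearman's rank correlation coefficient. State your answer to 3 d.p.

Rank HR: 6, 7, 5, 4, 2, 8, 1, 3
Rank VO₂max: 6, 1, 2, 3, 5, 4, 7, 8
d = rank(HR) − rank(VO₂max): 0, 6, 3, 1, -3, 4, -6, -5; Σd² = 132
ρ = 1 − 6Σd² / [n(n²−1)] = 1 − 6×132 / (8×63) = 1 − 792/504 ≈ -0.571

-0.571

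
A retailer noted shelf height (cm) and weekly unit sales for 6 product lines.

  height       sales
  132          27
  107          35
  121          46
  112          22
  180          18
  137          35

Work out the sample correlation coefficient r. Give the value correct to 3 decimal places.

n = 6, Σx = 789, Σy = 183, Σx² = 107227, Σy² = 6103, Σxy = 23374
nΣxy − ΣxΣy = 140244 − 144387 = -4143
nΣx² − (Σx)² = 643362 − 622521 = 20841; nΣy² − (Σy)² = 36618 − 33489 = 3129
r = -4143 / √(20841 × 3129) = -4143 / 8075.3631 ≈ -0.513

-0.513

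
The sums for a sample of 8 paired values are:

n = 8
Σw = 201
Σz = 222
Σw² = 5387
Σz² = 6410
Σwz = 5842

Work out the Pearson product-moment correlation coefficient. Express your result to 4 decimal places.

0.9115

r = (nΣwz − ΣwΣz) / √[(nΣw² − (Σw)²)(nΣz² − (Σz)²)]
Numerator: 8×5842 − 201×222 = 2114
Denominator: √[(43096 − 40401)(51280 − 49284)] = √[2695 × 1996] = 2319.3146
r = 2114 / 2319.3146 ≈ 0.9115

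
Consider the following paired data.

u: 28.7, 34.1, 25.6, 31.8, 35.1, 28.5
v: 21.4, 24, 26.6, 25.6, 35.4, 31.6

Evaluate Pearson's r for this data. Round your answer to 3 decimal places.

n = 6, Σu = 183.8, Σv = 164.6, Σu² = 5697.36, Σv² = 4648.6, Σuv = 5070.76
nΣuv − ΣuΣv = 30424.56 − 30253.48 = 171.08
nΣu² − (Σu)² = 34184.16 − 33782.44 = 401.72; nΣv² − (Σv)² = 27891.6 − 27093.16 = 798.44
r = 171.08 / √(401.72 × 798.44) = 171.08 / 566.3473 ≈ 0.302

0.302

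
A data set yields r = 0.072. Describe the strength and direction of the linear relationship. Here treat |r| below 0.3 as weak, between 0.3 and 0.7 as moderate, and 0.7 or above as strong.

weak positive

r = 0.072 > 0 so the relationship is positive.
|r| = 0.072, which falls in the weak range.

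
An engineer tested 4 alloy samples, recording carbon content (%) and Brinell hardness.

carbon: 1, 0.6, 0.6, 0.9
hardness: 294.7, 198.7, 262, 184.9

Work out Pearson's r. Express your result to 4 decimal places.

n = 4, Σx = 3.1, Σy = 940.3, Σx² = 2.53, Σy² = 229161.79, Σxy = 737.53
nΣxy − ΣxΣy = 2950.12 − 2914.93 = 35.19
nΣx² − (Σx)² = 10.12 − 9.61 = 0.51; nΣy² − (Σy)² = 916647.16 − 884164.09 = 32483.07
r = 35.19 / √(0.51 × 32483.07) = 35.19 / 128.7104 ≈ 0.2734

0.2734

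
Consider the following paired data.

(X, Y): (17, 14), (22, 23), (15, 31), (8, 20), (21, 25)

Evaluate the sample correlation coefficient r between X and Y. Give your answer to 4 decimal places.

0.1297

n = 5, ΣX = 83, ΣY = 113, ΣX² = 1503, ΣY² = 2711, ΣXY = 1894
nΣXY − ΣXΣY = 9470 − 9379 = 91
nΣX² − (ΣX)² = 7515 − 6889 = 626; nΣY² − (ΣY)² = 13555 − 12769 = 786
r = 91 / √(626 × 786) = 91 / 701.4528 ≈ 0.1297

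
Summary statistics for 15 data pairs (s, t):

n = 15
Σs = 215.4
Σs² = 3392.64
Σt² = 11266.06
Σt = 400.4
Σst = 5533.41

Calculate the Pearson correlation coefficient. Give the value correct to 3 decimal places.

-0.520

r = (nΣst − ΣsΣt) / √[(nΣs² − (Σs)²)(nΣt² − (Σt)²)]
Numerator: 15×5533.41 − 215.4×400.4 = -3245.01
Denominator: √[(50889.6 − 46397.16)(168990.9 − 160320.16)] = √[4492.44 × 8670.74] = 6241.2162
r = -3245.01 / 6241.2162 ≈ -0.520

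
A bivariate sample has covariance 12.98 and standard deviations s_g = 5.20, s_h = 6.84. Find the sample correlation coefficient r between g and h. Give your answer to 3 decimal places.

r = Cov(g,h) / (s_g · s_h) = 12.98 / (5.20 × 6.84)
  = 12.98 / 35.5680 ≈ 0.365

0.365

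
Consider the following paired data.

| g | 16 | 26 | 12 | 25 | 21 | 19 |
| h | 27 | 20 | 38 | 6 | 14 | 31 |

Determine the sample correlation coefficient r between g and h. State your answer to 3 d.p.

-0.820

n = 6, Σg = 119, Σh = 136, Σg² = 2503, Σh² = 3766, Σgh = 2441
nΣgh − ΣgΣh = 14646 − 16184 = -1538
nΣg² − (Σg)² = 15018 − 14161 = 857; nΣh² − (Σh)² = 22596 − 18496 = 4100
r = -1538 / √(857 × 4100) = -1538 / 1874.4866 ≈ -0.820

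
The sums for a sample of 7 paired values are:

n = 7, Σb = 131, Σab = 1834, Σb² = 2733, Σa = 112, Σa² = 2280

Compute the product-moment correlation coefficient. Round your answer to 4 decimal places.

r = (nΣab − ΣaΣb) / √[(nΣa² − (Σa)²)(nΣb² − (Σb)²)]
Numerator: 7×1834 − 112×131 = -1834
Denominator: √[(15960 − 12544)(19131 − 17161)] = √[3416 × 1970] = 2594.1318
r = -1834 / 2594.1318 ≈ -0.7070

-0.7070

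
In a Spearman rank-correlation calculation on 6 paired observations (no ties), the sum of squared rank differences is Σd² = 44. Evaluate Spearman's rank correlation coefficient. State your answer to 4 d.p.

ρ = 1 − 6Σd² / [n(n²−1)] = 1 − 6×44 / (6×35)
  = 1 − 264/210 = 1 − 1.25714 ≈ -0.2571

-0.2571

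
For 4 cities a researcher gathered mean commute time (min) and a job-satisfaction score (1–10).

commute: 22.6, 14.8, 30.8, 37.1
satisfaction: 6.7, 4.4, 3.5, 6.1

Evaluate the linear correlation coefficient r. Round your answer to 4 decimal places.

n = 4, Σx = 105.3, Σy = 20.7, Σx² = 3054.85, Σy² = 113.71, Σxy = 550.65
nΣxy − ΣxΣy = 2202.6 − 2179.71 = 22.89
nΣx² − (Σx)² = 12219.4 − 11088.09 = 1131.31; nΣy² − (Σy)² = 454.84 − 428.49 = 26.35
r = 22.89 / √(1131.31 × 26.35) = 22.89 / 172.6558 ≈ 0.1326

0.1326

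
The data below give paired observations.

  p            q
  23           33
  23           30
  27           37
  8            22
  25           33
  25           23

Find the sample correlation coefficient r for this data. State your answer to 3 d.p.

0.662

n = 6, Σp = 131, Σq = 178, Σp² = 3101, Σq² = 5460, Σpq = 4024
nΣpq − ΣpΣq = 24144 − 23318 = 826
nΣp² − (Σp)² = 18606 − 17161 = 1445; nΣq² − (Σq)² = 32760 − 31684 = 1076
r = 826 / √(1445 × 1076) = 826 / 1246.9242 ≈ 0.662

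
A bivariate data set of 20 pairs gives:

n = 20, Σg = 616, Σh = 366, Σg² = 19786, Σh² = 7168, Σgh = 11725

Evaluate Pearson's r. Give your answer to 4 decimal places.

r = (nΣgh − ΣgΣh) / √[(nΣg² − (Σg)²)(nΣh² − (Σh)²)]
Numerator: 20×11725 − 616×366 = 9044
Denominator: √[(395720 − 379456)(143360 − 133956)] = √[16264 × 9404] = 12367.1604
r = 9044 / 12367.1604 ≈ 0.7313

0.7313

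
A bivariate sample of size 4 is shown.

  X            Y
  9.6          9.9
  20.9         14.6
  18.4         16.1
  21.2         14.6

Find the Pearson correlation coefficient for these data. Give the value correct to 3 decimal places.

0.878

n = 4, ΣX = 70.1, ΣY = 55.2, ΣX² = 1316.97, ΣY² = 783.54, ΣXY = 1005.94
nΣXY − ΣXΣY = 4023.76 − 3869.52 = 154.24
nΣX² − (ΣX)² = 5267.88 − 4914.01 = 353.87; nΣY² − (ΣY)² = 3134.16 − 3047.04 = 87.12
r = 154.24 / √(353.87 × 87.12) = 154.24 / 175.5823 ≈ 0.878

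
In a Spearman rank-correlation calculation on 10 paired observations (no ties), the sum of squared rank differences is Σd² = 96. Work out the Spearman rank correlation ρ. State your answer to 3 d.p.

ρ = 1 − 6Σd² / [n(n²−1)] = 1 − 6×96 / (10×99)
  = 1 − 576/990 = 1 − 0.5818 ≈ 0.418

0.418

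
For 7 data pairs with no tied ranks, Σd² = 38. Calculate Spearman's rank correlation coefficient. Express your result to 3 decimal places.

0.321

ρ = 1 − 6Σd² / [n(n²−1)] = 1 − 6×38 / (7×48)
  = 1 − 228/336 = 1 − 0.6786 ≈ 0.321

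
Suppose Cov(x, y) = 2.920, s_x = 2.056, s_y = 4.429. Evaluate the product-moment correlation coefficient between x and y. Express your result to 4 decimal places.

0.3207

r = Cov(x,y) / (s_x · s_y) = 2.920 / (2.056 × 4.429)
  = 2.920 / 9.1060 ≈ 0.3207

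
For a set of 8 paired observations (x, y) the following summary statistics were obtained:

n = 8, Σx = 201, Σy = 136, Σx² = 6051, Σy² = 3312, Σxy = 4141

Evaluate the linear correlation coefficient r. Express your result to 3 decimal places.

0.724

r = (nΣxy − ΣxΣy) / √[(nΣx² − (Σx)²)(nΣy² − (Σy)²)]
Numerator: 8×4141 − 201×136 = 5792
Denominator: √[(48408 − 40401)(26496 − 18496)] = √[8007 × 8000] = 8003.4992
r = 5792 / 8003.4992 ≈ 0.724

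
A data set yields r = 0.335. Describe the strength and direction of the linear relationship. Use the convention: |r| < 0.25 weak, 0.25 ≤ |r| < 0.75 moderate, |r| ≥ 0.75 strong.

r = 0.335 > 0 so the relationship is positive.
|r| = 0.335, which falls in the moderate range.

moderate positive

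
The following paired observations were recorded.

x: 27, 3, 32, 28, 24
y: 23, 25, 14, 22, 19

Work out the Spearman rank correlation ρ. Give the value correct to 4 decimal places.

-0.7000

Rank x: 3, 1, 5, 4, 2
Rank y: 4, 5, 1, 3, 2
d = rank(x) − rank(y): -1, -4, 4, 1, 0; Σd² = 34
ρ = 1 − 6Σd² / [n(n²−1)] = 1 − 6×34 / (5×24) = 1 − 204/120 ≈ -0.7000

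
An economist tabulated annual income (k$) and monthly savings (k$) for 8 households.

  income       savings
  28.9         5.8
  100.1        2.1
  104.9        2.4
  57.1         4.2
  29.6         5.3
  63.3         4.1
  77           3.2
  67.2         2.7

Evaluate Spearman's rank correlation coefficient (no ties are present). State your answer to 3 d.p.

Rank income: 1, 7, 8, 3, 2, 4, 6, 5
Rank savings: 8, 1, 2, 6, 7, 5, 4, 3
d = rank(income) − rank(savings): -7, 6, 6, -3, -5, -1, 2, 2; Σd² = 164
ρ = 1 − 6Σd² / [n(n²−1)] = 1 − 6×164 / (8×63) = 1 − 984/504 ≈ -0.952

-0.952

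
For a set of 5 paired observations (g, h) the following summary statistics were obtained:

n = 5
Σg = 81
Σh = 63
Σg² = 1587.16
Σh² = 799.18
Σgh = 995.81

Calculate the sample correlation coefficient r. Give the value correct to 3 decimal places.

r = (nΣgh − ΣgΣh) / √[(nΣg² − (Σg)²)(nΣh² − (Σh)²)]
Numerator: 5×995.81 − 81×63 = -123.95
Denominator: √[(7935.8 − 6561)(3995.9 − 3969)] = √[1374.8 × 26.9] = 192.3074
r = -123.95 / 192.3074 ≈ -0.645

-0.645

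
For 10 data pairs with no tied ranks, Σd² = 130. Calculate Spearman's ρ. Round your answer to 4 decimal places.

ρ = 1 − 6Σd² / [n(n²−1)] = 1 − 6×130 / (10×99)
  = 1 − 780/990 = 1 − 0.78788 ≈ 0.2121

0.2121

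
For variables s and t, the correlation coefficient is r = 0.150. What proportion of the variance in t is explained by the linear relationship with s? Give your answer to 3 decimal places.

r² = (0.150)² = 0.023

0.023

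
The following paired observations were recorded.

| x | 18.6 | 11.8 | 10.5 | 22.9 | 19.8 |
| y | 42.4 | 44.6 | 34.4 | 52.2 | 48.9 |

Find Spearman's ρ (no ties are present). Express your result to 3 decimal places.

0.900

Rank x: 3, 2, 1, 5, 4
Rank y: 2, 3, 1, 5, 4
d = rank(x) − rank(y): 1, -1, 0, 0, 0; Σd² = 2
ρ = 1 − 6Σd² / [n(n²−1)] = 1 − 6×2 / (5×24) = 1 − 12/120 ≈ 0.900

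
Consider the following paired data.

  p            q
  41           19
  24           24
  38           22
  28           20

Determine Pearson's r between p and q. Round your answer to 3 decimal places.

-0.611

n = 4, Σp = 131, Σq = 85, Σp² = 4485, Σq² = 1821, Σpq = 2751
nΣpq − ΣpΣq = 11004 − 11135 = -131
nΣp² − (Σp)² = 17940 − 17161 = 779; nΣq² − (Σq)² = 7284 − 7225 = 59
r = -131 / √(779 × 59) = -131 / 214.3852 ≈ -0.611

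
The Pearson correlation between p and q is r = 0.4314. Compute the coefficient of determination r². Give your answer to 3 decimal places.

0.186

r² = (0.4314)² = 0.186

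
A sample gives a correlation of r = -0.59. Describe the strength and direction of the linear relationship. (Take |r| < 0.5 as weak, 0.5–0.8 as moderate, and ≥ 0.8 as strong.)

moderate negative

r = -0.59 < 0 so the relationship is negative.
|r| = 0.59, which falls in the moderate range.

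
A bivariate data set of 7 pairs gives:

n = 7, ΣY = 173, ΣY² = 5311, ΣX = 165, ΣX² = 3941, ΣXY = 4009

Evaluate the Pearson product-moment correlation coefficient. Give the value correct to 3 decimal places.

-0.298

r = (nΣXY − ΣXΣY) / √[(nΣX² − (ΣX)²)(nΣY² − (ΣY)²)]
Numerator: 7×4009 − 165×173 = -482
Denominator: √[(27587 − 27225)(37177 − 29929)] = √[362 × 7248] = 1619.8074
r = -482 / 1619.8074 ≈ -0.298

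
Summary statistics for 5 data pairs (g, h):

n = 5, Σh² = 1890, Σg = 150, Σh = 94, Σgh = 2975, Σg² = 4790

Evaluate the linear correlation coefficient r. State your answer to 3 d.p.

r = (nΣgh − ΣgΣh) / √[(nΣg² − (Σg)²)(nΣh² − (Σh)²)]
Numerator: 5×2975 − 150×94 = 775
Denominator: √[(23950 − 22500)(9450 − 8836)] = √[1450 × 614] = 943.5571
r = 775 / 943.5571 ≈ 0.821

0.821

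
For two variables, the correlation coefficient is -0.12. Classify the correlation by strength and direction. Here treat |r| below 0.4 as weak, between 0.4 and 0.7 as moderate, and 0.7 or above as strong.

weak negative

r = -0.12 < 0 so the relationship is negative.
|r| = 0.12, which falls in the weak range.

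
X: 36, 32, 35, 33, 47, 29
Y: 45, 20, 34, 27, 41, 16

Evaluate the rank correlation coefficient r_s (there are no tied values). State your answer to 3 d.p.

0.943

Rank X: 5, 2, 4, 3, 6, 1
Rank Y: 6, 2, 4, 3, 5, 1
d = rank(X) − rank(Y): -1, 0, 0, 0, 1, 0; Σd² = 2
ρ = 1 − 6Σd² / [n(n²−1)] = 1 − 6×2 / (6×35) = 1 − 12/210 ≈ 0.943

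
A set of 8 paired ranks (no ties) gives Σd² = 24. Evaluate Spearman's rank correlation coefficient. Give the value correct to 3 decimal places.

ρ = 1 − 6Σd² / [n(n²−1)] = 1 − 6×24 / (8×63)
  = 1 − 144/504 = 1 − 0.2857 ≈ 0.714

0.714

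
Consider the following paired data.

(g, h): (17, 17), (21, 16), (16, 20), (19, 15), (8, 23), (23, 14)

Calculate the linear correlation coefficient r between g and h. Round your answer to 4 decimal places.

n = 6, Σg = 104, Σh = 105, Σg² = 1940, Σh² = 1895, Σgh = 1736
nΣgh − ΣgΣh = 10416 − 10920 = -504
nΣg² − (Σg)² = 11640 − 10816 = 824; nΣh² − (Σh)² = 11370 − 11025 = 345
r = -504 / √(824 × 345) = -504 / 533.1791 ≈ -0.9453

-0.9453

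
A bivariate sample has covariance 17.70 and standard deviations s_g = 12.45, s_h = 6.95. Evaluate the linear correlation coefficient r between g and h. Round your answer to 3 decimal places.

0.205

r = Cov(g,h) / (s_g · s_h) = 17.70 / (12.45 × 6.95)
  = 17.70 / 86.5275 ≈ 0.205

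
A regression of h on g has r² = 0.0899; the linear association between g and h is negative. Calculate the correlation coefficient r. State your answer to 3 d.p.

|r| = √0.0899 = 0.300
The association is negative, so r = −0.300.

-0.300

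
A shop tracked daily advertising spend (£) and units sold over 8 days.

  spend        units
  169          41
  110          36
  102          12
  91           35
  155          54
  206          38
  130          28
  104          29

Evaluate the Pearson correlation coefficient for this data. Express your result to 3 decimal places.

0.516

n = 8, Σx = 1067, Σy = 273, Σx² = 153523, Σy² = 10331, Σxy = 38152
nΣxy − ΣxΣy = 305216 − 291291 = 13925
nΣx² − (Σx)² = 1228184 − 1138489 = 89695; nΣy² − (Σy)² = 82648 − 74529 = 8119
r = 13925 / √(89695 × 8119) = 13925 / 26985.8056 ≈ 0.516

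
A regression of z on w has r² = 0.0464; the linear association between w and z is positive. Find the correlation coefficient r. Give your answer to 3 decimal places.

0.215

|r| = √0.0464 = 0.215
The association is positive, so r = 0.215.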